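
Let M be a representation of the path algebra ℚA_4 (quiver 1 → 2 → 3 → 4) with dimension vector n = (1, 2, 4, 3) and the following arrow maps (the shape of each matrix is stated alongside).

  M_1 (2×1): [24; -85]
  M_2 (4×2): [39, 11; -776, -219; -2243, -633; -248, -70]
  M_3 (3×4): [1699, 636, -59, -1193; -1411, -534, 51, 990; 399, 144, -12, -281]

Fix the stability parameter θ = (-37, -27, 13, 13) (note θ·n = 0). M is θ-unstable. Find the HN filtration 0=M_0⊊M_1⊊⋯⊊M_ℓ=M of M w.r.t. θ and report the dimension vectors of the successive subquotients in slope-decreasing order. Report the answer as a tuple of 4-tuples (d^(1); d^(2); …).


Barcode: M ≅ I[1,4], I[2,4], I[3,3], I[3,4]. HN layers by μ_θ (3 steps, strictly decreasing):
  μ^(1)=13; μ^(2)=-27; μ^(3)=-37

((0, 0, 4, 3); (0, 2, 0, 0); (1, 0, 0, 0))


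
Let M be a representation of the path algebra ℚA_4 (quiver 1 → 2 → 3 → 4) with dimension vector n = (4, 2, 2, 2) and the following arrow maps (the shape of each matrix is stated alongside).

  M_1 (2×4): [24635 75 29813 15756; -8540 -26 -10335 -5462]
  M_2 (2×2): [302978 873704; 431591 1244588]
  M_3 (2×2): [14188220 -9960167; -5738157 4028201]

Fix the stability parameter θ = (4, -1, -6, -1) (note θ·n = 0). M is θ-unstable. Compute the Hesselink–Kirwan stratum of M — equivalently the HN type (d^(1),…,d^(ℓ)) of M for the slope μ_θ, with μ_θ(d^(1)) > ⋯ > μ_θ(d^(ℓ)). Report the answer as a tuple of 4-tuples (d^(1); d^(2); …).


Barcode: M ≅ I[1,1]^2, I[1,2], I[1,4], I[3,4]. HN layers by μ_θ (4 steps, strictly decreasing):
  μ^(1)=4; μ^(2)=3/2; μ^(3)=-1; μ^(4)=-6

((2, 0, 0, 0); (1, 1, 0, 0); (1, 1, 1, 2); (0, 0, 1, 0))


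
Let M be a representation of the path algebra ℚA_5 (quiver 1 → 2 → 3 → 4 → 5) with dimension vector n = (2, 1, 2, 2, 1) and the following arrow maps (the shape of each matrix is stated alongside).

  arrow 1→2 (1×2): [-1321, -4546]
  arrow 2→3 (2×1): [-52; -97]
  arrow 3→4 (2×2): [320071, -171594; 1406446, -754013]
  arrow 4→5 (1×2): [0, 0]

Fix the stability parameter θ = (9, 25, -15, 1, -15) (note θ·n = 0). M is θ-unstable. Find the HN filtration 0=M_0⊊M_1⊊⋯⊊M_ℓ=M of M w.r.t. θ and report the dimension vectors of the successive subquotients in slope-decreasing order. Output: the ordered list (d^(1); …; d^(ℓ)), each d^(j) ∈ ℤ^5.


Barcode: M ≅ I[1,1], I[1,4], I[3,4], I[5,5]. HN layers by μ_θ (4 steps, strictly decreasing):
  μ^(1)=9; μ^(2)=5; μ^(3)=1; μ^(4)=-15

((1, 0, 0, 0, 0); (1, 1, 1, 1, 0); (0, 0, 0, 1, 0); (0, 0, 1, 0, 1))


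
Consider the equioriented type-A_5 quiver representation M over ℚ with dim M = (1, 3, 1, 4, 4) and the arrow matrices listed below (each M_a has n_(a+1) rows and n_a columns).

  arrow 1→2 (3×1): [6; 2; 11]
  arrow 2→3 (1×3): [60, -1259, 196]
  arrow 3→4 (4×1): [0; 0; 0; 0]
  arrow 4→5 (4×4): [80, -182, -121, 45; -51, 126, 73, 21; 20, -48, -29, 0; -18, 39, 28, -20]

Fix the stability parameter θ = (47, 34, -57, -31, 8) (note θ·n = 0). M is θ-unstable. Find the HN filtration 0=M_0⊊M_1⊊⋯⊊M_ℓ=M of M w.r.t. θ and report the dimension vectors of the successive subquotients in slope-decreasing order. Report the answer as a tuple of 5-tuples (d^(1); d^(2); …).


Interval decomposition of M: I[1,3], I[2,2]^2, I[4,5]^4.
HN type (ℓ=3): μ^(1)=34; μ^(2)=8; μ^(3)=-31

((0, 2, 0, 0, 0); (1, 1, 1, 0, 4); (0, 0, 0, 4, 0))


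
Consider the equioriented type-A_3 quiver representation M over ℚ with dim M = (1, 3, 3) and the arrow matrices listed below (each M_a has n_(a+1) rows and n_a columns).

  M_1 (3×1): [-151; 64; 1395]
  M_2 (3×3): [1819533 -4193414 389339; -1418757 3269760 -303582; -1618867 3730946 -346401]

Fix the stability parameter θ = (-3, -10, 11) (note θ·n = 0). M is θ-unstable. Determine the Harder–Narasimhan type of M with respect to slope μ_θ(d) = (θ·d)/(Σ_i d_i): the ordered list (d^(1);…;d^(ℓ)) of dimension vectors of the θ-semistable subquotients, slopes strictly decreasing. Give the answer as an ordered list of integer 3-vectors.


Barcode: M ≅ I[1,3], I[2,2], I[2,3], I[3,3]. HN layers by μ_θ (3 steps, strictly decreasing):
  μ^(1)=11; μ^(2)=-13/2; μ^(3)=-10

((0, 0, 3); (1, 1, 0); (0, 2, 0))


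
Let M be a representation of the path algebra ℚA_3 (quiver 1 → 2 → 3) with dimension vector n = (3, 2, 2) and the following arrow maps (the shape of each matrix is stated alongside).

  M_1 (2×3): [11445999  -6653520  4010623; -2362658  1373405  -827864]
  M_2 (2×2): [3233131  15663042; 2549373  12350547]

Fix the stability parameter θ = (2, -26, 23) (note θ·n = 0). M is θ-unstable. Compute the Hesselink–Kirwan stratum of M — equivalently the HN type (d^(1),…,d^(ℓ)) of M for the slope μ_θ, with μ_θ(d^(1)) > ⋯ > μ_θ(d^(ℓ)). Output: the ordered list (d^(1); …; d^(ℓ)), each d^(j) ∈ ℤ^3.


Interval decomposition of M: I[1,1], I[1,3]^2.
HN type (ℓ=3): μ^(1)=23; μ^(2)=2; μ^(3)=-12

((0, 0, 2); (1, 0, 0); (2, 2, 0))


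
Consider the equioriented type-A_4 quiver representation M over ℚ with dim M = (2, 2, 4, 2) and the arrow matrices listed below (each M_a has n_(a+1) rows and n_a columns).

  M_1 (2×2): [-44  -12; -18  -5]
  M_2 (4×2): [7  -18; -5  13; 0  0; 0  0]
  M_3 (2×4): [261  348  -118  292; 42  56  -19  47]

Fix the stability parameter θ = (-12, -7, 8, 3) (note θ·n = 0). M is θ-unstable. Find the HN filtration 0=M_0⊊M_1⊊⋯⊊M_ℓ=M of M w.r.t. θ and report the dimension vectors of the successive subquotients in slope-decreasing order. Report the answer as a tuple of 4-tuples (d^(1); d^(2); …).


Via rank(M_{q-1}∘⋯∘M_p): M ≅ I[1,3], I[1,4], I[3,3], I[3,4].
μ_θ-semistable layers: μ^(1)=8; μ^(2)=11/2; μ^(3)=-7; μ^(4)=-12

((0, 0, 2, 0); (0, 0, 2, 2); (0, 2, 0, 0); (2, 0, 0, 0))


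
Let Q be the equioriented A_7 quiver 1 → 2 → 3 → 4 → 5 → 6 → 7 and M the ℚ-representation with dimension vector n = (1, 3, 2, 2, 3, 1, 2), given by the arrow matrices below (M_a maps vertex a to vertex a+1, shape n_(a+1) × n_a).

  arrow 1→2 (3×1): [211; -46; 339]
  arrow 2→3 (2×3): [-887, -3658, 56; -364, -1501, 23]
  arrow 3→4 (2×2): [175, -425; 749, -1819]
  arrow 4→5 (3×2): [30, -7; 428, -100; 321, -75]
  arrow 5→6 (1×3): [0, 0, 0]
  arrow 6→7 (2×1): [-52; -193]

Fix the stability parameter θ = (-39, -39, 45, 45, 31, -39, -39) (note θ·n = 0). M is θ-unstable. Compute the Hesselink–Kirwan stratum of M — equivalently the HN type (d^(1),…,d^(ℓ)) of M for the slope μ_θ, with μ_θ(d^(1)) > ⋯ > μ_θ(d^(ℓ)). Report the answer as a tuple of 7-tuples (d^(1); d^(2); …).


Barcode: M ≅ I[1,5], I[2,2], I[2,3], I[4,5], I[5,5], I[6,7], I[7,7]. HN layers by μ_θ (5 steps, strictly decreasing):
  μ^(1)=45; μ^(2)=121/3; μ^(3)=38; μ^(4)=31; μ^(5)=-39

((0, 0, 1, 0, 0, 0, 0); (0, 0, 1, 1, 1, 0, 0); (0, 0, 0, 1, 1, 0, 0); (0, 0, 0, 0, 1, 0, 0); (1, 3, 0, 0, 0, 1, 2))


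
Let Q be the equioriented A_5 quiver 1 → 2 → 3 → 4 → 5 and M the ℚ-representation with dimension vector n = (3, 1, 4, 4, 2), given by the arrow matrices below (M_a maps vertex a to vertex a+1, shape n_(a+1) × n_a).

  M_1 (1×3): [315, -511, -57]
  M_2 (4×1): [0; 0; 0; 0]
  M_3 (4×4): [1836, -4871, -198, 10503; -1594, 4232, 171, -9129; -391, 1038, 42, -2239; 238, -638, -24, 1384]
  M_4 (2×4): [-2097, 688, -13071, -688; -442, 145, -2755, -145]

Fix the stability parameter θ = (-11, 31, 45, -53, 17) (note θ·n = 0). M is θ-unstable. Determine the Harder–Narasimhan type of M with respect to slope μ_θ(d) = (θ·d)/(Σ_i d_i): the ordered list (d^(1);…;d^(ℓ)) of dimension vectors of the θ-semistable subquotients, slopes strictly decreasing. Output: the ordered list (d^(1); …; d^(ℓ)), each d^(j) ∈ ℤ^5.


Interval decomposition of M: I[1,1]^2, I[1,2], I[3,3], I[3,4], I[3,5]^2, I[4,4].
HN type (ℓ=6): μ^(1)=45; μ^(2)=31; μ^(3)=17; μ^(4)=-4; μ^(5)=-11; μ^(6)=-53

((0, 0, 1, 0, 0); (0, 1, 0, 0, 0); (0, 0, 0, 0, 2); (0, 0, 3, 3, 0); (3, 0, 0, 0, 0); (0, 0, 0, 1, 0))


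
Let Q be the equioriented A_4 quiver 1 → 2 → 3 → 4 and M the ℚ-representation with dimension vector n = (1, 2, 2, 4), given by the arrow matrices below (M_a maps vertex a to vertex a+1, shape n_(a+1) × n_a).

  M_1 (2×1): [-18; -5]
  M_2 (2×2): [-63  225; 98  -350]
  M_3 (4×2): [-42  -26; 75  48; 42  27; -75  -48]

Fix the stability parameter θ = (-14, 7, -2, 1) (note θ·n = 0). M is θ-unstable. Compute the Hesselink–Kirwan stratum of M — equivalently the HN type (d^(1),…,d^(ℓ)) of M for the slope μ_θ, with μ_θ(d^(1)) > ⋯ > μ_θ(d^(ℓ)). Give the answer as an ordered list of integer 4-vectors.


Barcode: M ≅ I[1,4], I[2,2], I[3,4], I[4,4]^2. HN layers by μ_θ (5 steps, strictly decreasing):
  μ^(1)=7; μ^(2)=2; μ^(3)=1; μ^(4)=-2; μ^(5)=-14

((0, 1, 0, 0); (0, 1, 1, 1); (0, 0, 0, 3); (0, 0, 1, 0); (1, 0, 0, 0))


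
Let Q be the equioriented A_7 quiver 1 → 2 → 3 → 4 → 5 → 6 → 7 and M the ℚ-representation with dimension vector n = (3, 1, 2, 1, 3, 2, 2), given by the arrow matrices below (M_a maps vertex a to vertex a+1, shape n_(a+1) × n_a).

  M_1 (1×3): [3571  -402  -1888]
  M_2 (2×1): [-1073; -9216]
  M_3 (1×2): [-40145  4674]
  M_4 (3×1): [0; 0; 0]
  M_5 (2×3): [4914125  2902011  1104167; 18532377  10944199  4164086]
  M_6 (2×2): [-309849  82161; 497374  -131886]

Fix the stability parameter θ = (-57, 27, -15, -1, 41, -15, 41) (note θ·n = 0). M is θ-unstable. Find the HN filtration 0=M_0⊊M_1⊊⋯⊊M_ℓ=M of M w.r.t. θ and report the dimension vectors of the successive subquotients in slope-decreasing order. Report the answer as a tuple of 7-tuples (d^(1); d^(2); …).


Barcode: M ≅ I[1,1]^2, I[1,4], I[3,3], I[5,5], I[5,6], I[5,7], I[7,7]. HN layers by μ_θ (5 steps, strictly decreasing):
  μ^(1)=41; μ^(2)=13; μ^(3)=11/3; μ^(4)=-15; μ^(5)=-57

((0, 0, 0, 0, 1, 0, 2); (0, 0, 0, 0, 2, 2, 0); (0, 1, 1, 1, 0, 0, 0); (0, 0, 1, 0, 0, 0, 0); (3, 0, 0, 0, 0, 0, 0))


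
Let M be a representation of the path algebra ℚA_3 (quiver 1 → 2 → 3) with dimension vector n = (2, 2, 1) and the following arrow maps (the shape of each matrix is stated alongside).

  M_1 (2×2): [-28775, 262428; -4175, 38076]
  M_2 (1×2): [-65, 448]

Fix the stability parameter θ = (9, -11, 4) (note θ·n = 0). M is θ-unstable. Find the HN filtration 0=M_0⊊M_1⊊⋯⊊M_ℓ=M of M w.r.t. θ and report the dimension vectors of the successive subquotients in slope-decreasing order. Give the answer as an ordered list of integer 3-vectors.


Via rank(M_{q-1}∘⋯∘M_p): M ≅ I[1,1], I[1,3], I[2,2].
μ_θ-semistable layers: μ^(1)=9; μ^(2)=4; μ^(3)=-1; μ^(4)=-11

((1, 0, 0); (0, 0, 1); (1, 1, 0); (0, 1, 0))


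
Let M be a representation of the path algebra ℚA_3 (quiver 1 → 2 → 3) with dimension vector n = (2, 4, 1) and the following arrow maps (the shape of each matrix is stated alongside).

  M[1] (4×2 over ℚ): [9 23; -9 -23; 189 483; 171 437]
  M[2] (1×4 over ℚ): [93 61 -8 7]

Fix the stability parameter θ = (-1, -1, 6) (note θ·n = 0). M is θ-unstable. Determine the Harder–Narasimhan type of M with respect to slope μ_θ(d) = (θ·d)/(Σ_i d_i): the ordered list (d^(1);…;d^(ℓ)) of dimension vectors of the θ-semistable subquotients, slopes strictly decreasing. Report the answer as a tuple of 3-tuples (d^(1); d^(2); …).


Barcode: M ≅ I[1,1], I[1,3], I[2,2]^3. HN layers by μ_θ (2 steps, strictly decreasing):
  μ^(1)=6; μ^(2)=-1

((0, 0, 1); (2, 4, 0))


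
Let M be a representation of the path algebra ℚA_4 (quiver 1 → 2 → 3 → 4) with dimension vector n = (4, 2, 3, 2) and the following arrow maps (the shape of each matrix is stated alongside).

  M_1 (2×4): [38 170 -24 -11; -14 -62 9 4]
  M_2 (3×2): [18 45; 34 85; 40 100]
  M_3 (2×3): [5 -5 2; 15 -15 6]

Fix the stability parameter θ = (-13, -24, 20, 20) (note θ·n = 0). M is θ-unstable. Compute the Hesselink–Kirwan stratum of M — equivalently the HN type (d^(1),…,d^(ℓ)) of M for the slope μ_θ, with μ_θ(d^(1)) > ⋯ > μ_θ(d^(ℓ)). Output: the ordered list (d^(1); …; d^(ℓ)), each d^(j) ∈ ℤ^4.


Interval decomposition of M: I[1,1]^2, I[1,2], I[1,3], I[3,3], I[3,4], I[4,4].
HN type (ℓ=3): μ^(1)=20; μ^(2)=-13; μ^(3)=-37/2

((0, 0, 3, 2); (2, 0, 0, 0); (2, 2, 0, 0))


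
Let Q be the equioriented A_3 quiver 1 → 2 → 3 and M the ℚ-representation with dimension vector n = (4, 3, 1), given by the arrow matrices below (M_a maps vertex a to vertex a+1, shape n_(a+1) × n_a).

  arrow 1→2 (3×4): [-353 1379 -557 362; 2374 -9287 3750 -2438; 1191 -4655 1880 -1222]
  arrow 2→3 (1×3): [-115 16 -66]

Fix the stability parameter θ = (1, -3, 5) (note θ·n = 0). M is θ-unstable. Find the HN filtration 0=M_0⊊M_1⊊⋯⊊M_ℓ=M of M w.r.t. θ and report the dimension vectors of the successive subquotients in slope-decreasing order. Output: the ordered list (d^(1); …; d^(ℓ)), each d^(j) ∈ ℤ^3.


Interval decomposition of M: I[1,1], I[1,2]^2, I[1,3].
HN type (ℓ=3): μ^(1)=5; μ^(2)=1; μ^(3)=-1

((0, 0, 1); (1, 0, 0); (3, 3, 0))


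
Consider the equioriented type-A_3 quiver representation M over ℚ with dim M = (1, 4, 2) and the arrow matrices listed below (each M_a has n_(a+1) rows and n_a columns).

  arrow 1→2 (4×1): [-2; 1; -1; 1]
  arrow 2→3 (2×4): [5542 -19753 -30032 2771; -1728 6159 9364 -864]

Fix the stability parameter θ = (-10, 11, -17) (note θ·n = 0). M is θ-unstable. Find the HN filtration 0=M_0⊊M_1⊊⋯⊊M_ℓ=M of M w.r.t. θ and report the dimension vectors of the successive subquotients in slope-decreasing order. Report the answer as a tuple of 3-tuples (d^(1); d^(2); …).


Via rank(M_{q-1}∘⋯∘M_p): M ≅ I[1,3], I[2,2]^2, I[2,3].
μ_θ-semistable layers: μ^(1)=11; μ^(2)=-3; μ^(3)=-10

((0, 2, 0); (0, 2, 2); (1, 0, 0))


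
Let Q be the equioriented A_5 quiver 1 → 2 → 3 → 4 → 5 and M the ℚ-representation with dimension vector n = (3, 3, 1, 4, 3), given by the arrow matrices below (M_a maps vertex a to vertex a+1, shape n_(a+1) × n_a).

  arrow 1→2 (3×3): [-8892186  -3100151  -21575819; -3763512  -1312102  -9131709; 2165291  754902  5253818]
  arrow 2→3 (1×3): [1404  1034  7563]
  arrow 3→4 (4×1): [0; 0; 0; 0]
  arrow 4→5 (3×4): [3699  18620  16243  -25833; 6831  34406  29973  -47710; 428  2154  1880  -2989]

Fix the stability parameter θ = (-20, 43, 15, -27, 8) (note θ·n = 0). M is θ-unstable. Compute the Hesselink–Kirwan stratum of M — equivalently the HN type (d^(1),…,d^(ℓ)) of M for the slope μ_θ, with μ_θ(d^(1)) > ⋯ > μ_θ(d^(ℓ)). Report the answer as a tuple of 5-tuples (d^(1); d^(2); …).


Via rank(M_{q-1}∘⋯∘M_p): M ≅ I[1,2]^2, I[1,3], I[4,4], I[4,5]^3.
μ_θ-semistable layers: μ^(1)=43; μ^(2)=29; μ^(3)=8; μ^(4)=-20; μ^(5)=-27

((0, 2, 0, 0, 0); (0, 1, 1, 0, 0); (0, 0, 0, 0, 3); (3, 0, 0, 0, 0); (0, 0, 0, 4, 0))


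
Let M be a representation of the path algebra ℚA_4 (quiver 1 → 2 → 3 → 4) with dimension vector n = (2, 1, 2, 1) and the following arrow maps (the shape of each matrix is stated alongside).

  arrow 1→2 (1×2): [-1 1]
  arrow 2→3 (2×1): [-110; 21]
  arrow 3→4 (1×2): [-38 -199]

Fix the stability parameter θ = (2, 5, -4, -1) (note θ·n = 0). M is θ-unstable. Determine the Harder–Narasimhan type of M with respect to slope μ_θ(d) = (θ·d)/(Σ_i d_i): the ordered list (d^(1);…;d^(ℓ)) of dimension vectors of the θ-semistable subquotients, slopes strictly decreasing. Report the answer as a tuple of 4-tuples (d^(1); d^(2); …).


Via rank(M_{q-1}∘⋯∘M_p): M ≅ I[1,1], I[1,4], I[3,3].
μ_θ-semistable layers: μ^(1)=2; μ^(2)=1/2; μ^(3)=-4

((1, 0, 0, 0); (1, 1, 1, 1); (0, 0, 1, 0))


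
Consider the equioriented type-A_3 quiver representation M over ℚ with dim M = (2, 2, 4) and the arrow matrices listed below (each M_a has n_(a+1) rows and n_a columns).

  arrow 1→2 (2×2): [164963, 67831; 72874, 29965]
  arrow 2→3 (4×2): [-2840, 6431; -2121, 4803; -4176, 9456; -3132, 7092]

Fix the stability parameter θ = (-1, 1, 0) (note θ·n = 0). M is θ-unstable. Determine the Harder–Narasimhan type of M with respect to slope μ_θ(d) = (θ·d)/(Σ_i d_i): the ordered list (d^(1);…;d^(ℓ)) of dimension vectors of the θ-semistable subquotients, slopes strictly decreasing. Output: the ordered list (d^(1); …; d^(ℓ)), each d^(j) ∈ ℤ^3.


Interval decomposition of M: I[1,3]^2, I[3,3]^2.
HN type (ℓ=3): μ^(1)=1/2; μ^(2)=0; μ^(3)=-1

((0, 2, 2); (0, 0, 2); (2, 0, 0))


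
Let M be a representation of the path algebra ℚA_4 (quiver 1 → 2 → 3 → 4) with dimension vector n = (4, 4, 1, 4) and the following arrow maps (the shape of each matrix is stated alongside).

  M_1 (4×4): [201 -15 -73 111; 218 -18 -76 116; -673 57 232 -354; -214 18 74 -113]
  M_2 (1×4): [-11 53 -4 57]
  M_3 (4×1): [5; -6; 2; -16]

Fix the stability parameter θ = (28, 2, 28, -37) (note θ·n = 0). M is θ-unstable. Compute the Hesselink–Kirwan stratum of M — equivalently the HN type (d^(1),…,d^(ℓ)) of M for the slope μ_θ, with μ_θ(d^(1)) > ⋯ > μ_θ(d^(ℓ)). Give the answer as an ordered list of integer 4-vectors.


Via rank(M_{q-1}∘⋯∘M_p): M ≅ I[1,1], I[1,2]^2, I[1,4], I[2,2], I[4,4]^3.
μ_θ-semistable layers: μ^(1)=28; μ^(2)=15; μ^(3)=21/4; μ^(4)=2; μ^(5)=-37

((1, 0, 0, 0); (2, 2, 0, 0); (1, 1, 1, 1); (0, 1, 0, 0); (0, 0, 0, 3))


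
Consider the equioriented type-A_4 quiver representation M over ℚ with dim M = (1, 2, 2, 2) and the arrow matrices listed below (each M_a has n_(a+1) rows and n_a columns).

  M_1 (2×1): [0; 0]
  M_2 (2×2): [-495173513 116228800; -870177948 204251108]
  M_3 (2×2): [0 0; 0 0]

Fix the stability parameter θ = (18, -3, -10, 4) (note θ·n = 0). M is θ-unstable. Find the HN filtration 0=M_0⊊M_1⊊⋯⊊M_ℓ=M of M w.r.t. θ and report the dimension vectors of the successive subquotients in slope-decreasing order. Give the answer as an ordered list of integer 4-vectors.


Interval decomposition of M: I[1,1], I[2,3]^2, I[4,4]^2.
HN type (ℓ=3): μ^(1)=18; μ^(2)=4; μ^(3)=-13/2

((1, 0, 0, 0); (0, 0, 0, 2); (0, 2, 2, 0))


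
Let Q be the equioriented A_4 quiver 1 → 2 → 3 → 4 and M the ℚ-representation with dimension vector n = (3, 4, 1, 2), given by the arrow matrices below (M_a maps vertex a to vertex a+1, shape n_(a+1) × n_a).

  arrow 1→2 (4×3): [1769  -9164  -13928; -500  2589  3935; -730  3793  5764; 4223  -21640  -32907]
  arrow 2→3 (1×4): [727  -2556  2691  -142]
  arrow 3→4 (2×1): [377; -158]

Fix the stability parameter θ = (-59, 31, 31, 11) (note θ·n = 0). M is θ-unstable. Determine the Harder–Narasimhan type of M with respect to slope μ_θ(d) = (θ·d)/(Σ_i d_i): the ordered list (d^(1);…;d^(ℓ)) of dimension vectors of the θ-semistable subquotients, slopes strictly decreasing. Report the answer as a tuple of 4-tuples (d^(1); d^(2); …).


Interval decomposition of M: I[1,2]^2, I[1,4], I[2,2], I[4,4].
HN type (ℓ=4): μ^(1)=31; μ^(2)=73/3; μ^(3)=11; μ^(4)=-59

((0, 3, 0, 0); (0, 1, 1, 1); (0, 0, 0, 1); (3, 0, 0, 0))


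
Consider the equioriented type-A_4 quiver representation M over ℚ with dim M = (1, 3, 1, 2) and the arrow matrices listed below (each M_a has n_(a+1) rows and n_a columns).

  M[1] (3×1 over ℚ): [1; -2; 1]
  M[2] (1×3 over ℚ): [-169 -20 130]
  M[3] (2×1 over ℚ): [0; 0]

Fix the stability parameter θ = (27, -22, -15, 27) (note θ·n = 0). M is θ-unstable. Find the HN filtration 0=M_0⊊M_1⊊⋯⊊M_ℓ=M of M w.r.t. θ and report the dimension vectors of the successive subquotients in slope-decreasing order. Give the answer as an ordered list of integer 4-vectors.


Via rank(M_{q-1}∘⋯∘M_p): M ≅ I[1,3], I[2,2]^2, I[4,4]^2.
μ_θ-semistable layers: μ^(1)=27; μ^(2)=-10/3; μ^(3)=-22

((0, 0, 0, 2); (1, 1, 1, 0); (0, 2, 0, 0))


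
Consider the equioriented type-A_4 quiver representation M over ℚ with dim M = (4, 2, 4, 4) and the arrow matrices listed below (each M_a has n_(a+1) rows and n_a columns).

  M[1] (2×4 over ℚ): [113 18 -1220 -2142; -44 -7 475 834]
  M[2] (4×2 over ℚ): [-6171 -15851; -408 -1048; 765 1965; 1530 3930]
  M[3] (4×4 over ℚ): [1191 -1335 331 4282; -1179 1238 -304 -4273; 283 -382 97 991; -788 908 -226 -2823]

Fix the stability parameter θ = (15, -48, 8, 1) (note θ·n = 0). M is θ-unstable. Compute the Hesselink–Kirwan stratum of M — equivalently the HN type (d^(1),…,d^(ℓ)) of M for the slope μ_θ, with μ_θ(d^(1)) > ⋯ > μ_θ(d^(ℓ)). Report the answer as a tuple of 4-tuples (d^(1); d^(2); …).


Interval decomposition of M: I[1,1]^2, I[1,2], I[1,4], I[3,4]^3.
HN type (ℓ=3): μ^(1)=15; μ^(2)=9/2; μ^(3)=-33/2

((2, 0, 0, 0); (0, 0, 4, 4); (2, 2, 0, 0))


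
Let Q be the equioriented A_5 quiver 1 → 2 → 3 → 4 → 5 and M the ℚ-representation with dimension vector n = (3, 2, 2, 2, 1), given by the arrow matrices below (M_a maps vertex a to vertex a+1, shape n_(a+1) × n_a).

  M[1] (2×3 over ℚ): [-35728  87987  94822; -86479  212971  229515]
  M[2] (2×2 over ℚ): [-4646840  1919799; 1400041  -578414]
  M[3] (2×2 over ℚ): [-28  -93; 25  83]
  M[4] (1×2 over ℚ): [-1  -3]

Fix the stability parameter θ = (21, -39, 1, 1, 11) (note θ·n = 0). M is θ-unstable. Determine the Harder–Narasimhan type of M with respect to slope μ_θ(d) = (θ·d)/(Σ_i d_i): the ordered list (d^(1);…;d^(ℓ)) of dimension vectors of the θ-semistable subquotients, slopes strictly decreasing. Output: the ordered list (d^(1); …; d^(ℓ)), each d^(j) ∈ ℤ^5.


Barcode: M ≅ I[1,1], I[1,4], I[1,5]. HN layers by μ_θ (4 steps, strictly decreasing):
  μ^(1)=21; μ^(2)=11; μ^(3)=1; μ^(4)=-9

((1, 0, 0, 0, 0); (0, 0, 0, 0, 1); (0, 0, 2, 2, 0); (2, 2, 0, 0, 0))


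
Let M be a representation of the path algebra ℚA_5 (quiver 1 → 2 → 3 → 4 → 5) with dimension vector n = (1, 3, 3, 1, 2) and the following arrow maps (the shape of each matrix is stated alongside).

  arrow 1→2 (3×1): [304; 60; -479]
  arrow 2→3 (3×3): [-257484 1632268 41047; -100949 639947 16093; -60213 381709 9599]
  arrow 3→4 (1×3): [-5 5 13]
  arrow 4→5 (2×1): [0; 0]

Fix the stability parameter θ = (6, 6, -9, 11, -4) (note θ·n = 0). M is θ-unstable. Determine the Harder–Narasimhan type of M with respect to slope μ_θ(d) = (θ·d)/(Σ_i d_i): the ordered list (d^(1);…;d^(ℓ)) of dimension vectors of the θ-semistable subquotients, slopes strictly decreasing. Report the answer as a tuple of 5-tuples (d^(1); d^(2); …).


Barcode: M ≅ I[1,4], I[2,3]^2, I[5,5]^2. HN layers by μ_θ (4 steps, strictly decreasing):
  μ^(1)=11; μ^(2)=1; μ^(3)=-3/2; μ^(4)=-4

((0, 0, 0, 1, 0); (1, 1, 1, 0, 0); (0, 2, 2, 0, 0); (0, 0, 0, 0, 2))


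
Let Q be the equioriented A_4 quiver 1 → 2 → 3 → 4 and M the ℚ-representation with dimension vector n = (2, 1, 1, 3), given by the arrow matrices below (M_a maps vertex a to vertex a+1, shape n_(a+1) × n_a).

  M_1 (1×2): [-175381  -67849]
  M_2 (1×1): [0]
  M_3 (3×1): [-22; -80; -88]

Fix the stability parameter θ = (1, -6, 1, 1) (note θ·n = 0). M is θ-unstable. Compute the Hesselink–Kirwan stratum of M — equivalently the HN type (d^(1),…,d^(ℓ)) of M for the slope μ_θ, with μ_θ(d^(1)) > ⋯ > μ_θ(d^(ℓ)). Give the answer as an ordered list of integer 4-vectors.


Barcode: M ≅ I[1,1], I[1,2], I[3,4], I[4,4]^2. HN layers by μ_θ (2 steps, strictly decreasing):
  μ^(1)=1; μ^(2)=-5/2

((1, 0, 1, 3); (1, 1, 0, 0))


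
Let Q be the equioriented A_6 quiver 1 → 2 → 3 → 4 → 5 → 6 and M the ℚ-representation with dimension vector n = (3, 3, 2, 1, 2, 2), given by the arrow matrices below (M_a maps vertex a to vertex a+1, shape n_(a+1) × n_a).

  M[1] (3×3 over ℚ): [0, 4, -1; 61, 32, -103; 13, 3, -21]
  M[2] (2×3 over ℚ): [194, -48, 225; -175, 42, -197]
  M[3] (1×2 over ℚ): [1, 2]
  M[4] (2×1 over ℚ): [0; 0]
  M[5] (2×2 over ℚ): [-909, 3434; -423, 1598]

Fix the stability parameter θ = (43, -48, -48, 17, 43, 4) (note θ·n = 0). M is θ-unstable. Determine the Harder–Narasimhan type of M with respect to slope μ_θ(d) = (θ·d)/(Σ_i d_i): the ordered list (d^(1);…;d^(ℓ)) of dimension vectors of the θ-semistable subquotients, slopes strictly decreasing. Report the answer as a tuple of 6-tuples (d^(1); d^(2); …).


Via rank(M_{q-1}∘⋯∘M_p): M ≅ I[1,2], I[1,3], I[1,4], I[5,5], I[5,6], I[6,6].
μ_θ-semistable layers: μ^(1)=43; μ^(2)=47/2; μ^(3)=17; μ^(4)=4; μ^(5)=-5/2; μ^(6)=-53/3

((0, 0, 0, 0, 1, 0); (0, 0, 0, 0, 1, 1); (0, 0, 0, 1, 0, 0); (0, 0, 0, 0, 0, 1); (1, 1, 0, 0, 0, 0); (2, 2, 2, 0, 0, 0))


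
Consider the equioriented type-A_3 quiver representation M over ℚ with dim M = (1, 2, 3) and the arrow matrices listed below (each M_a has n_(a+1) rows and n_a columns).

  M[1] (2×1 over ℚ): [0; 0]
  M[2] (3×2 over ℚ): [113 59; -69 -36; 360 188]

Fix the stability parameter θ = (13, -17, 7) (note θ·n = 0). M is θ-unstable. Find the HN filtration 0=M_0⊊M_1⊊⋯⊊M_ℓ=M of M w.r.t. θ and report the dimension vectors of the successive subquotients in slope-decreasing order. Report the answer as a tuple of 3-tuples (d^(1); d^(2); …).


Interval decomposition of M: I[1,1], I[2,3]^2, I[3,3].
HN type (ℓ=3): μ^(1)=13; μ^(2)=7; μ^(3)=-17

((1, 0, 0); (0, 0, 3); (0, 2, 0))


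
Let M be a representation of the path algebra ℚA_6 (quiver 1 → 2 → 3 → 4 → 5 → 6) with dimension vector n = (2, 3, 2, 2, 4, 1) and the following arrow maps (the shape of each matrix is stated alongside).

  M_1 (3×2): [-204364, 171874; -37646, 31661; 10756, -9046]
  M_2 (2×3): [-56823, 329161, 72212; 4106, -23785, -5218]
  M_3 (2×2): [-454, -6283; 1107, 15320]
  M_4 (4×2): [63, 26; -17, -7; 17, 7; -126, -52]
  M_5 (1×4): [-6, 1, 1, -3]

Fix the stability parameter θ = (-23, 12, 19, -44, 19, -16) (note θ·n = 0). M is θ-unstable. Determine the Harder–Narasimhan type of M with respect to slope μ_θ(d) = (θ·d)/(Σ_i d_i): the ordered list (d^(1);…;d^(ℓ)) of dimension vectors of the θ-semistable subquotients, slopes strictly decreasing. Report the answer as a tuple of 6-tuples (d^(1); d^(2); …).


Interval decomposition of M: I[1,1], I[1,5], I[2,2], I[2,5], I[5,5], I[5,6].
HN type (ℓ=5): μ^(1)=19; μ^(2)=12; μ^(3)=3/2; μ^(4)=-13/3; μ^(5)=-23

((0, 0, 0, 0, 3, 0); (0, 1, 0, 0, 0, 0); (0, 0, 0, 0, 1, 1); (0, 2, 2, 2, 0, 0); (2, 0, 0, 0, 0, 0))


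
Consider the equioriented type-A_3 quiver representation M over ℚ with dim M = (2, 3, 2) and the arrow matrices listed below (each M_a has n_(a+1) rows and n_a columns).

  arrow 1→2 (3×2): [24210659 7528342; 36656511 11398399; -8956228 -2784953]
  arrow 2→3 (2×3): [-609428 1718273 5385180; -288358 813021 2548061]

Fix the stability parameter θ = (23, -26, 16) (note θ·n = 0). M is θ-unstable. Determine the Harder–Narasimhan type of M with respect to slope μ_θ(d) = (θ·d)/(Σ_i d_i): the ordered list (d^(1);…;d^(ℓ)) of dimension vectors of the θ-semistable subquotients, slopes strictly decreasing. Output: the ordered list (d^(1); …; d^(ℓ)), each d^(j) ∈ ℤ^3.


Interval decomposition of M: I[1,3]^2, I[2,2].
HN type (ℓ=3): μ^(1)=16; μ^(2)=-3/2; μ^(3)=-26

((0, 0, 2); (2, 2, 0); (0, 1, 0))


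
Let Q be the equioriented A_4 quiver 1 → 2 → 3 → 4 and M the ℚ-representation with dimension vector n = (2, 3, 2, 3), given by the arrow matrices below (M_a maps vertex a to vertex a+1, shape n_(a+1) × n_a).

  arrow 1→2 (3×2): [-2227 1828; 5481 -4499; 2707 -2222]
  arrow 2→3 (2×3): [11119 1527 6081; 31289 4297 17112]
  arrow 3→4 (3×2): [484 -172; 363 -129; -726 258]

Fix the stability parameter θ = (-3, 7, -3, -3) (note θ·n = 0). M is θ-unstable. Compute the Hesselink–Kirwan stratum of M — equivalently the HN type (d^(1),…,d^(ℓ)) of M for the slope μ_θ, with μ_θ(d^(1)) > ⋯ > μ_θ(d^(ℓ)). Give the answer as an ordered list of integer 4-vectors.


Interval decomposition of M: I[1,3], I[1,4], I[2,2], I[4,4]^2.
HN type (ℓ=4): μ^(1)=7; μ^(2)=2; μ^(3)=1/3; μ^(4)=-3

((0, 1, 0, 0); (0, 1, 1, 0); (0, 1, 1, 1); (2, 0, 0, 2))


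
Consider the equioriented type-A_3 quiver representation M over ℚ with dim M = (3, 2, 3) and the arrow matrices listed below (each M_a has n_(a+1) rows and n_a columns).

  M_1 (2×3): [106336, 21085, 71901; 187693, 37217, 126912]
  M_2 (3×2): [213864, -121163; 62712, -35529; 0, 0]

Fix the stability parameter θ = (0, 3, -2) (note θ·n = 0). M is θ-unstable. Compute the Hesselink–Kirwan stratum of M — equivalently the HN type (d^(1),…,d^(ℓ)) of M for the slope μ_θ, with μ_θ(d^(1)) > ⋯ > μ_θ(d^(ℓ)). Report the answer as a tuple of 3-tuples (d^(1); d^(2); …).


Interval decomposition of M: I[1,1], I[1,2], I[1,3], I[3,3]^2.
HN type (ℓ=4): μ^(1)=3; μ^(2)=1/2; μ^(3)=0; μ^(4)=-2

((0, 1, 0); (0, 1, 1); (3, 0, 0); (0, 0, 2))


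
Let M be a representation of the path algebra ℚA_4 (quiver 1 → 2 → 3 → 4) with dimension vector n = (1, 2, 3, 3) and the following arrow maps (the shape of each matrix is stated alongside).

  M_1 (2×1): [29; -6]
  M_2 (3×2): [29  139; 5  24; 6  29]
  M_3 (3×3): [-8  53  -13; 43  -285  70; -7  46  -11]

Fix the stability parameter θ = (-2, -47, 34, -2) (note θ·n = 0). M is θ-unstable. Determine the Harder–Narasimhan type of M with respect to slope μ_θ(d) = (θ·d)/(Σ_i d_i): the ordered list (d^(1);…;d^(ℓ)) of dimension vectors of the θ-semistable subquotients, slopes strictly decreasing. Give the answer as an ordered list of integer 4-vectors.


Barcode: M ≅ I[1,4], I[2,4], I[3,3], I[4,4]. HN layers by μ_θ (5 steps, strictly decreasing):
  μ^(1)=34; μ^(2)=16; μ^(3)=-2; μ^(4)=-49/2; μ^(5)=-47

((0, 0, 1, 0); (0, 0, 2, 2); (0, 0, 0, 1); (1, 1, 0, 0); (0, 1, 0, 0))


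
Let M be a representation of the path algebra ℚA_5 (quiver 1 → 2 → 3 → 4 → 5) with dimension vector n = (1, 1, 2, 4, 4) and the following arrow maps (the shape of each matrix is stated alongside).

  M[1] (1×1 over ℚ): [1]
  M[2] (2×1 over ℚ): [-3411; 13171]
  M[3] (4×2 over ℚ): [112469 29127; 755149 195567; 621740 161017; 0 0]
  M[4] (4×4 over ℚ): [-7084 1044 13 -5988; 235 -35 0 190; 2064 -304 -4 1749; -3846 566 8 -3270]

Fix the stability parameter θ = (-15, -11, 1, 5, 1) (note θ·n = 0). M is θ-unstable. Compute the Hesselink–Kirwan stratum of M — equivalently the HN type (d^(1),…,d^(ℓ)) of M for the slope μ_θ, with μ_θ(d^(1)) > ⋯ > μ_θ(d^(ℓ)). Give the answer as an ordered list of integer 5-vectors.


Barcode: M ≅ I[1,5], I[3,4], I[4,5]^2, I[5,5]. HN layers by μ_θ (5 steps, strictly decreasing):
  μ^(1)=5; μ^(2)=3; μ^(3)=1; μ^(4)=-11; μ^(5)=-15

((0, 0, 0, 1, 0); (0, 0, 0, 3, 3); (0, 0, 2, 0, 1); (0, 1, 0, 0, 0); (1, 0, 0, 0, 0))


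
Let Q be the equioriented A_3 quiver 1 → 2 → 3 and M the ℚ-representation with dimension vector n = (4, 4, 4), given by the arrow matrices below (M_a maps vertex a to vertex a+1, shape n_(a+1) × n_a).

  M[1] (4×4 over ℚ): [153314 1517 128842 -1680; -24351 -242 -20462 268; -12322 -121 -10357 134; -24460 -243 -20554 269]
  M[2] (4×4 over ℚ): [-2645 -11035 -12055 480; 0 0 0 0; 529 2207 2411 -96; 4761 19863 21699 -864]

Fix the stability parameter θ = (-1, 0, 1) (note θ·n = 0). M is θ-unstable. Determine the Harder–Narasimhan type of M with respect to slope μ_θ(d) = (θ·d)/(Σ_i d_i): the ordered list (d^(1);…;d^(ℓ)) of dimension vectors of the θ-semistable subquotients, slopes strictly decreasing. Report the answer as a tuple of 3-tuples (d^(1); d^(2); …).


Via rank(M_{q-1}∘⋯∘M_p): M ≅ I[1,2]^3, I[1,3], I[3,3]^3.
μ_θ-semistable layers: μ^(1)=1; μ^(2)=0; μ^(3)=-1

((0, 0, 4); (0, 4, 0); (4, 0, 0))


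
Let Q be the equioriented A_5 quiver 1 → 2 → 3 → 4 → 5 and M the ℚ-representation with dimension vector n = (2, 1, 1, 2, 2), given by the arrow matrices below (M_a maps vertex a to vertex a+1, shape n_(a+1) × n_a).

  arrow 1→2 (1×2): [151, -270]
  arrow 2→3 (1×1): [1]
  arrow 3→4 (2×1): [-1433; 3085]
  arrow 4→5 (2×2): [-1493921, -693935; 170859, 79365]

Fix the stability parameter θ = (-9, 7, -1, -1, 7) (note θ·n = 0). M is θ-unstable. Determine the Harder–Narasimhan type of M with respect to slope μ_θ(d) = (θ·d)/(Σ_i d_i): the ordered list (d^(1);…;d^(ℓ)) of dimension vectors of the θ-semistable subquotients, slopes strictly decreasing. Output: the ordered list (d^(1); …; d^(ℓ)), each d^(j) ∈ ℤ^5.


Via rank(M_{q-1}∘⋯∘M_p): M ≅ I[1,1], I[1,5], I[4,4], I[5,5].
μ_θ-semistable layers: μ^(1)=7; μ^(2)=5/3; μ^(3)=-1; μ^(4)=-9

((0, 0, 0, 0, 2); (0, 1, 1, 1, 0); (0, 0, 0, 1, 0); (2, 0, 0, 0, 0))


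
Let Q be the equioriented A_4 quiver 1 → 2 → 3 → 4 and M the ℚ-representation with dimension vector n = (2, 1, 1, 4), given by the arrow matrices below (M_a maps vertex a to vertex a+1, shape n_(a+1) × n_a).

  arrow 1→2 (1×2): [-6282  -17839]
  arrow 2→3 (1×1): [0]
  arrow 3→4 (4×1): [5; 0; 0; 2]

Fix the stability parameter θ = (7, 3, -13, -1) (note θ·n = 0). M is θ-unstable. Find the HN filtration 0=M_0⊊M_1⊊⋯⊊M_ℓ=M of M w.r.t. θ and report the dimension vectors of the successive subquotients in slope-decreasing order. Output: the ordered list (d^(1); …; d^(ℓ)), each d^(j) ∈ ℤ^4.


Interval decomposition of M: I[1,1], I[1,2], I[3,4], I[4,4]^3.
HN type (ℓ=4): μ^(1)=7; μ^(2)=5; μ^(3)=-1; μ^(4)=-13

((1, 0, 0, 0); (1, 1, 0, 0); (0, 0, 0, 4); (0, 0, 1, 0))


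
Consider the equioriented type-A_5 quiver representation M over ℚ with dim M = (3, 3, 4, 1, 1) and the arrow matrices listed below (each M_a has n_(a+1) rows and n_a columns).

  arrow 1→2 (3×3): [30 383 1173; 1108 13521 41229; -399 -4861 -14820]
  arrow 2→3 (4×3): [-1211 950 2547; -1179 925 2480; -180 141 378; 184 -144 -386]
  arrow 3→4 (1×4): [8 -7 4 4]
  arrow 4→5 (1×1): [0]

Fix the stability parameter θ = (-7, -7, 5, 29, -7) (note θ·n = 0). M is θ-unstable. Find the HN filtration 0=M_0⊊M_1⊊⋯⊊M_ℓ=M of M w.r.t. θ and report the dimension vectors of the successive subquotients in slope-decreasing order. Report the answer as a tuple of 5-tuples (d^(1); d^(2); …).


Interval decomposition of M: I[1,1], I[1,3], I[1,4], I[2,3], I[3,3], I[5,5].
HN type (ℓ=3): μ^(1)=29; μ^(2)=5; μ^(3)=-7

((0, 0, 0, 1, 0); (0, 0, 4, 0, 0); (3, 3, 0, 0, 1))


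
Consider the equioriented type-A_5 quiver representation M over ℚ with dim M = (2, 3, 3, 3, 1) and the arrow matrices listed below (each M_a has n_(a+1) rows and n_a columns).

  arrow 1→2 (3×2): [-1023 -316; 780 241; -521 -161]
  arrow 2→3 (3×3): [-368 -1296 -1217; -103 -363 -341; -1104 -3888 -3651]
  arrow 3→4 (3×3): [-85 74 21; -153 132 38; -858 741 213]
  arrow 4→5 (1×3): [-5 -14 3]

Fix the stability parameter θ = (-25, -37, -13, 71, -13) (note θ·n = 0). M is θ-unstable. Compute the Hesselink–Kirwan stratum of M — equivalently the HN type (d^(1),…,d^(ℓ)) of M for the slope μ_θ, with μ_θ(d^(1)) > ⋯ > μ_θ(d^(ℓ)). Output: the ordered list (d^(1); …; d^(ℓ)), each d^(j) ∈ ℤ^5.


Via rank(M_{q-1}∘⋯∘M_p): M ≅ I[1,4], I[1,5], I[2,2], I[3,4].
μ_θ-semistable layers: μ^(1)=71; μ^(2)=29; μ^(3)=-13; μ^(4)=-31; μ^(5)=-37

((0, 0, 0, 2, 0); (0, 0, 0, 1, 1); (0, 0, 3, 0, 0); (2, 2, 0, 0, 0); (0, 1, 0, 0, 0))


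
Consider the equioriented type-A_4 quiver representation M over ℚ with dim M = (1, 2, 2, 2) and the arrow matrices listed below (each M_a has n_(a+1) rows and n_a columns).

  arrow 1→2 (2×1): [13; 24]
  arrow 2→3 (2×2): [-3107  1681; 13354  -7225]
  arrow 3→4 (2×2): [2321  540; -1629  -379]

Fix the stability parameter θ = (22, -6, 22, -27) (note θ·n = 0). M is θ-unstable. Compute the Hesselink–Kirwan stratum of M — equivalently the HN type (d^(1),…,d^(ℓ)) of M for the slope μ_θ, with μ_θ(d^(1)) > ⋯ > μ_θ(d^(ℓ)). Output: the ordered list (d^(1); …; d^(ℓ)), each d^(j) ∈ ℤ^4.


Barcode: M ≅ I[1,4], I[2,4]. HN layers by μ_θ (3 steps, strictly decreasing):
  μ^(1)=11/4; μ^(2)=-5/2; μ^(3)=-6

((1, 1, 1, 1); (0, 0, 1, 1); (0, 1, 0, 0))


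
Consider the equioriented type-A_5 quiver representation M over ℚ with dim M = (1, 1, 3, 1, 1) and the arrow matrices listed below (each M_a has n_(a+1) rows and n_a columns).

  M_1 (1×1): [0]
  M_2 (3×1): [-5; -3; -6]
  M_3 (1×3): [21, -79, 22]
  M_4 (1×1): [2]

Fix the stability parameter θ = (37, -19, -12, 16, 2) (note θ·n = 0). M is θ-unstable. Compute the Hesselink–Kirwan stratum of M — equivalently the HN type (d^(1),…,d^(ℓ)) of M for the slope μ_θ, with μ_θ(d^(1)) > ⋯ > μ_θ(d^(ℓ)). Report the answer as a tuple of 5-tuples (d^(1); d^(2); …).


Barcode: M ≅ I[1,1], I[2,3], I[3,3], I[3,5]. HN layers by μ_θ (4 steps, strictly decreasing):
  μ^(1)=37; μ^(2)=9; μ^(3)=-12; μ^(4)=-19

((1, 0, 0, 0, 0); (0, 0, 0, 1, 1); (0, 0, 3, 0, 0); (0, 1, 0, 0, 0))


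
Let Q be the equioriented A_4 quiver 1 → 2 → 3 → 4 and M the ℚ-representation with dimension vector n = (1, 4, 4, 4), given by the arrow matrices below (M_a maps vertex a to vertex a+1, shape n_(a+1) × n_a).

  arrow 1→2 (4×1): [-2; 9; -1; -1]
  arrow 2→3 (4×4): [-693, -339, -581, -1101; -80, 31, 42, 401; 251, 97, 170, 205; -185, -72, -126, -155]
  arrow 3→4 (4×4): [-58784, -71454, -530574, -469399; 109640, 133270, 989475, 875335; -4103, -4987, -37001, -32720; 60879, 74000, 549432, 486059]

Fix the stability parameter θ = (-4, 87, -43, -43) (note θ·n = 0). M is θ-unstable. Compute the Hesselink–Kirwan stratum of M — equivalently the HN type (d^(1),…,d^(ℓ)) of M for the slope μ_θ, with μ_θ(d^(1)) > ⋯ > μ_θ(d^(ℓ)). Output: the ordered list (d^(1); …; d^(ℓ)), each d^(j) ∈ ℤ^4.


Via rank(M_{q-1}∘⋯∘M_p): M ≅ I[1,4], I[2,4]^3.
μ_θ-semistable layers: μ^(1)=1/3; μ^(2)=-4

((0, 4, 4, 4); (1, 0, 0, 0))


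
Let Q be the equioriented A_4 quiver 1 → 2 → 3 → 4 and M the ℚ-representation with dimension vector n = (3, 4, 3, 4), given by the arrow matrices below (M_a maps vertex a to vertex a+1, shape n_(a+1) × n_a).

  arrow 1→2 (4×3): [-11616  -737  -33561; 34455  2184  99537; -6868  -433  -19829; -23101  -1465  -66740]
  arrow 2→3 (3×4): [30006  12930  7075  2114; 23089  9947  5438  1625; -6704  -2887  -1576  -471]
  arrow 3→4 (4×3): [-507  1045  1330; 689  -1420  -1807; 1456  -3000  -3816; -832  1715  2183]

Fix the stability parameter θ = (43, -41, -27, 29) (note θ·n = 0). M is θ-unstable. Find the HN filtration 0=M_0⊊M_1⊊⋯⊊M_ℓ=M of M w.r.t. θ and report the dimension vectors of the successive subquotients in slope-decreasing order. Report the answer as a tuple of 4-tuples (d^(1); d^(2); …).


Via rank(M_{q-1}∘⋯∘M_p): M ≅ I[1,1], I[1,4]^2, I[2,2], I[2,3], I[4,4]^2.
μ_θ-semistable layers: μ^(1)=43; μ^(2)=29; μ^(3)=-25/3; μ^(4)=-27; μ^(5)=-41

((1, 0, 0, 0); (0, 0, 0, 4); (2, 2, 2, 0); (0, 0, 1, 0); (0, 2, 0, 0))


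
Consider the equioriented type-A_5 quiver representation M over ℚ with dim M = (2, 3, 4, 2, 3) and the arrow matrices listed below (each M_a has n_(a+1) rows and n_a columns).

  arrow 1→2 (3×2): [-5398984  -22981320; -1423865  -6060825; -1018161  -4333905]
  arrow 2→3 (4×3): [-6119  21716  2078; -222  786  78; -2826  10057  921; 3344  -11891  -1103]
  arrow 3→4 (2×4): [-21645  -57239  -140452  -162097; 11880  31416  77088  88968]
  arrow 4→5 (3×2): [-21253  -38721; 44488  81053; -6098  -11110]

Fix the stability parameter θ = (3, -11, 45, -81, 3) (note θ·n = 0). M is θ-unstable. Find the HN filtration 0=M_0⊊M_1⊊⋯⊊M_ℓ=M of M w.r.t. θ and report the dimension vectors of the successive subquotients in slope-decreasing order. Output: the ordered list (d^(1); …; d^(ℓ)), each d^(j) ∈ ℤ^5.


Interval decomposition of M: I[1,1], I[1,3], I[2,2], I[2,5], I[3,3]^2, I[4,5], I[5,5].
HN type (ℓ=6): μ^(1)=45; μ^(2)=3; μ^(3)=-4; μ^(4)=-11; μ^(5)=-47/3; μ^(6)=-81

((0, 0, 3, 0, 0); (1, 0, 0, 0, 3); (1, 1, 0, 0, 0); (0, 1, 0, 0, 0); (0, 1, 1, 1, 0); (0, 0, 0, 1, 0))
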